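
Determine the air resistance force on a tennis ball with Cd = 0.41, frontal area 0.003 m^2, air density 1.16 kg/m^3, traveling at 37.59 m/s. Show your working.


Fd = 0.5 * Cd * rho * A * v^2
Fd = 0.5 * 0.41 * 1.16 * 0.003 * 37.59^2
v^2 = 1413.0081
Fd = 0.5 * 0.41 * 1.16 * 0.003 * 1413.0081 = 1.008 N

1.008 N


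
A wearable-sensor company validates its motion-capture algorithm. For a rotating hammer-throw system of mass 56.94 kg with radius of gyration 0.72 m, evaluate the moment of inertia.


I = m * k^2
I = 56.94 * 0.72^2
I = 56.94 * 0.5184 = 29.5177 kg*m^2

29.5177 kg*m^2


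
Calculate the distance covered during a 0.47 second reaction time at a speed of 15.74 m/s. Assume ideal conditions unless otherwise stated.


d = v * t
d = 15.74 * 0.47
d = 7.3978 m

7.3978 m


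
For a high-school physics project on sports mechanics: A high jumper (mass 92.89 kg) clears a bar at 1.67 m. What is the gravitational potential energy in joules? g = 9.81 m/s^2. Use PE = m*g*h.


PE = m * g * h
PE = 92.89 * 9.81 * 1.67
PE = 911.2509 * 1.67 = 1521.789 J

1521.789 J


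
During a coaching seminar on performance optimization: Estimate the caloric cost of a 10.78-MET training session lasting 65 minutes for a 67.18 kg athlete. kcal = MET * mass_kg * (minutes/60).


kcal = MET * mass * time_hr
Convert time: 65 min = 1.0833 hr
kcal = 10.78 * 67.18 * 1.0833
kcal = 784.5504 kcal

784.5504 kcal


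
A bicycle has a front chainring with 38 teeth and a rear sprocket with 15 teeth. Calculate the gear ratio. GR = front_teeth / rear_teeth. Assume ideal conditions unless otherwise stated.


GR = front_teeth / rear_teeth
GR = 38 / 15
GR = 2.5333

2.5333


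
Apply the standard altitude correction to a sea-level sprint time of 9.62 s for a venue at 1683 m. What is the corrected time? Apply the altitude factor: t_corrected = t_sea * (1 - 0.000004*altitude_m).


Correction factor = 1 - 0.000004 * 1683 = 0.993268
t_corrected = t_sea * factor = 9.62 * 0.993268
t_corrected = 9.5552 s

9.5552 s


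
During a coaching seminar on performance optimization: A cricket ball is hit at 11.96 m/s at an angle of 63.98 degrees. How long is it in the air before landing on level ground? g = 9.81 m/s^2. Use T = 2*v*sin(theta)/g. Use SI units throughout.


T = 2*v*sin(theta)/g
sin(theta) = sin(63.98 deg) = 0.8986
T = 2*11.96*0.8986 / 9.81
T = 21.4955 / 9.81 = 2.1912 s

2.1912 s


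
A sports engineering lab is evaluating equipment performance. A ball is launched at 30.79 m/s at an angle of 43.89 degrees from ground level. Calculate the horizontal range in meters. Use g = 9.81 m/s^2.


R = v^2 * sin(2*theta) / g
Convert angle to radians: theta = 43.89 deg = 0.766 rad
sin(2*theta) = sin(1.5321) = 0.9992
R = 30.79^2 * 0.9992 / 9.81
R = 948.0241 * 0.9992 / 9.81 = 96.566 m

96.566 m


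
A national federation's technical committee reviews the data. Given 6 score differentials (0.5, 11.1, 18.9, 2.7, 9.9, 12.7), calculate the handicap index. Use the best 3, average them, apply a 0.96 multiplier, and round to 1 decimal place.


All differentials: 0.5, 11.1, 18.9, 2.7, 9.9, 12.7
Sorted: 0.5, 2.7, 9.9, 11.1, 12.7, 18.9
Best 3: 0.5, 2.7, 9.9
Average of best = 13.1 / 3 = 4.3667
Raw index = 4.3667 * 0.96 = 4.192
Handicap index = round(4.192, 1) = 4.2

4.2


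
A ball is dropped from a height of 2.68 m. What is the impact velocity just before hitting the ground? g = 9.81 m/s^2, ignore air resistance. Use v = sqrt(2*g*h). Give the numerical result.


v = sqrt(2 * g * h)
v = sqrt(2 * 9.81 * 2.68)
v = sqrt(52.5816) = 7.2513 m/s

7.2513 m/s


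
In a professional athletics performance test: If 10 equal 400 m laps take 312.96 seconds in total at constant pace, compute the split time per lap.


Split time = total_time / n_laps = 312.96 / 10
Split time = 31.296 s per lap

31.296 s


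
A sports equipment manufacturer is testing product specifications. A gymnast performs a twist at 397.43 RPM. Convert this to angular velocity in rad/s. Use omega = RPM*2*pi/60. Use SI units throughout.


omega = RPM * 2 * pi / 60
omega = 397.43 * 2 * 3.14159 / 60
omega = 2497.1263 / 60 = 41.6188 rad/s

41.6188 rad/s


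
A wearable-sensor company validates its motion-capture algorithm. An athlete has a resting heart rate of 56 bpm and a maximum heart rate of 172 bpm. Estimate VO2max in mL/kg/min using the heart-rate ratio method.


VO2max = 15.3 * HRmax / HRrest
VO2max = 15.3 * 172 / 56
VO2max = 2631.6 / 56 = 46.9929 mL/kg/min

46.9929 mL/kg/min


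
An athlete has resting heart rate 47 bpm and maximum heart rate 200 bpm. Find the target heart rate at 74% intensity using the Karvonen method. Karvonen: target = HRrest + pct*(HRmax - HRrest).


Target = HRrest + pct*(HRmax - HRrest)
Heart rate reserve = HRmax - HRrest = 200 - 47 = 153 bpm
Fraction = 74% = 0.74
Target = 47 + 0.74 * 153
Target = 47 + 113.22 = 160.22 bpm

160.22 bpm


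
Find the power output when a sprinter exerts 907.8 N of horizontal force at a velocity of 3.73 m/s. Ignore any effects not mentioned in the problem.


P = F * v
P = 907.8 * 3.73
P = 3386.094 W

3386.094 W


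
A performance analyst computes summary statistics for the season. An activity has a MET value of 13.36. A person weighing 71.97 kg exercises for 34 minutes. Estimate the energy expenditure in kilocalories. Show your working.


kcal = MET * mass * time_hr
Convert time: 34 min = 0.5667 hr
kcal = 13.36 * 71.97 * 0.5667
kcal = 544.8609 kcal

544.8609 kcal


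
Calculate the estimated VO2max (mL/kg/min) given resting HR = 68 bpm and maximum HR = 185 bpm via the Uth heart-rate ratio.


VO2max = 15.3 * HRmax / HRrest
VO2max = 15.3 * 185 / 68
VO2max = 2830.5 / 68 = 41.625 mL/kg/min

41.625 mL/kg/min


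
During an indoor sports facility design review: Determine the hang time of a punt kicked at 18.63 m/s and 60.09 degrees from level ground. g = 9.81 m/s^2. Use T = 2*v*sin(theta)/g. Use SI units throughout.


T = 2*v*sin(theta)/g
sin(theta) = sin(60.09 deg) = 0.8668
T = 2*18.63*0.8668 / 9.81
T = 32.2973 / 9.81 = 3.2923 s

3.2923 s


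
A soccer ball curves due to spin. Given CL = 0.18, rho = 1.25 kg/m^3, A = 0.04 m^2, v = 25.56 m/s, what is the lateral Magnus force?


FM = 0.5 * CL * rho * A * v^2
FM = 0.5 * 0.18 * 1.25 * 0.04 * 25.56^2
v^2 = 653.3136
FM = 0.5 * 0.18 * 1.25 * 0.04 * 653.3136 = 2.9399 N

2.9399 N


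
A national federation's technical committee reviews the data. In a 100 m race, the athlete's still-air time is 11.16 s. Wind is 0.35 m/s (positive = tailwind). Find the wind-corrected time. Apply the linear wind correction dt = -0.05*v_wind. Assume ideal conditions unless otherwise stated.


dt = -0.05 * v_wind = -0.05 * 0.35 = -0.0175 s
t_corrected = t_still + dt = 11.16 + (-0.0175)
t_corrected = 11.1425 s

11.1425 s


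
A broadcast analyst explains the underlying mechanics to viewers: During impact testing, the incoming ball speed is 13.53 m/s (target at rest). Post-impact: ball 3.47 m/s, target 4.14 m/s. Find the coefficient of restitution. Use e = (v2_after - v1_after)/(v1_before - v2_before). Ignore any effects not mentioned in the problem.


e = (v2_after - v1_after) / (v1_before - v2_before)
Numerator = 4.14 - 3.47 = 0.67
Denominator = 13.53 - 0 = 13.53
e = 0.67 / 13.53 = 0.0495

0.0495


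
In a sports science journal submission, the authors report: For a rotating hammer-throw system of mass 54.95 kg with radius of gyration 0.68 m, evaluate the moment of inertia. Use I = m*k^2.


I = m * k^2
I = 54.95 * 0.68^2
I = 54.95 * 0.4624 = 25.4089 kg*m^2

25.4089 kg*m^2


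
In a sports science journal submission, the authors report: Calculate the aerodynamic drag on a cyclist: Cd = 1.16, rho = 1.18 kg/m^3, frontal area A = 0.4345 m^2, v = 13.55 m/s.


Fd = 0.5 * Cd * rho * A * v^2
Fd = 0.5 * 1.16 * 1.18 * 0.4345 * 13.55^2
v^2 = 183.6025
Fd = 0.5 * 1.16 * 1.18 * 0.4345 * 183.6025 = 54.5982 N

54.5982 N


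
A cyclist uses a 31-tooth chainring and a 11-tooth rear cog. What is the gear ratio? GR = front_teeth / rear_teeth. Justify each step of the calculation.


GR = front_teeth / rear_teeth
GR = 31 / 11
GR = 2.8182

2.8182


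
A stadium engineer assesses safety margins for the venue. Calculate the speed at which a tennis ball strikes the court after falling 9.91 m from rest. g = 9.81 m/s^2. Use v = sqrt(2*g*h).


v = sqrt(2 * g * h)
v = sqrt(2 * 9.81 * 9.91)
v = sqrt(194.4342) = 13.944 m/s

13.944 m/s


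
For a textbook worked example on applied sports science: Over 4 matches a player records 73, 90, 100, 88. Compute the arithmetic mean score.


Average = sum / n
Sum = 351
Average = 351 / 4 = 87.75

87.75


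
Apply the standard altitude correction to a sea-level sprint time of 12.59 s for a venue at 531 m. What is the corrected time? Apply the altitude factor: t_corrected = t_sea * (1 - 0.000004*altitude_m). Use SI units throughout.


Correction factor = 1 - 0.000004 * 531 = 0.997876
t_corrected = t_sea * factor = 12.59 * 0.997876
t_corrected = 12.5633 s

12.5633 s


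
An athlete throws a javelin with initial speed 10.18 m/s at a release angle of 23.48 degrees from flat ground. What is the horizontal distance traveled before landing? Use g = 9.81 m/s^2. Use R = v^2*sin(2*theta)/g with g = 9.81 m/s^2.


R = v^2 * sin(2*theta) / g
Convert angle to radians: theta = 23.48 deg = 0.4098 rad
sin(2*theta) = sin(0.8196) = 0.7309
R = 10.18^2 * 0.7309 / 9.81
R = 103.6324 * 0.7309 / 9.81 = 7.721 m

7.721 m


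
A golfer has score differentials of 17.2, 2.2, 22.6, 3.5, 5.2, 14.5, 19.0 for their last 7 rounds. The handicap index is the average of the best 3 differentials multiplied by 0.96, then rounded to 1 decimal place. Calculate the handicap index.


All differentials: 17.2, 2.2, 22.6, 3.5, 5.2, 14.5, 19.0
Sorted: 2.2, 3.5, 5.2, 14.5, 17.2, 19.0, 22.6
Best 3: 2.2, 3.5, 5.2
Average of best = 10.9 / 3 = 3.6333
Raw index = 3.6333 * 0.96 = 3.488
Handicap index = round(3.488, 1) = 3.5

3.5


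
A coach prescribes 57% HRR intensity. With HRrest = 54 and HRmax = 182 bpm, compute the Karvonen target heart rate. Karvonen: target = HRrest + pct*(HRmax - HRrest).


Target = HRrest + pct*(HRmax - HRrest)
Heart rate reserve = HRmax - HRrest = 182 - 54 = 128 bpm
Fraction = 57% = 0.57
Target = 54 + 0.57 * 128
Target = 54 + 72.96 = 126.96 bpm

126.96 bpm


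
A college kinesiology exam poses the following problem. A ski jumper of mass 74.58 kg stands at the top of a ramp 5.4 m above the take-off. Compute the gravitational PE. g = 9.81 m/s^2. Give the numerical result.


PE = m * g * h
PE = 74.58 * 9.81 * 5.4
PE = 731.6298 * 5.4 = 3950.8009 J

3950.8009 J


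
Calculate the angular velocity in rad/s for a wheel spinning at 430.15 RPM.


omega = RPM * 2 * pi / 60
omega = 430.15 * 2 * 3.14159 / 60
omega = 2702.7122 / 60 = 45.0452 rad/s

45.0452 rad/s


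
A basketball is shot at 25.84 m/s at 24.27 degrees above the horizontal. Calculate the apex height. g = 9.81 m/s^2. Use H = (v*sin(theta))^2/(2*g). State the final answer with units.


H = (v*sin(theta))^2 / (2*g)
vy = v*sin(theta) = 25.84 * sin(24.27 deg) = 10.6212 m/s
H = vy^2 / (2*g) = 112.8099 / (2*9.81)
H = 112.8099 / 19.62 = 5.7497 m

5.7497 m


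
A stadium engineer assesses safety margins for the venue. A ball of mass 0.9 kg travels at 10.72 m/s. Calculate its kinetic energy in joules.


KE = 0.5 * m * v^2
KE = 0.5 * 0.9 * 10.72^2
KE = 0.5 * 0.9 * 114.9184 = 51.7133 J

51.7133 J


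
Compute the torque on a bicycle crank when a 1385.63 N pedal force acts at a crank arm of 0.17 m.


tau = F * d
tau = 1385.63 * 0.17
tau = 235.5571 N*m

235.5571 N*m


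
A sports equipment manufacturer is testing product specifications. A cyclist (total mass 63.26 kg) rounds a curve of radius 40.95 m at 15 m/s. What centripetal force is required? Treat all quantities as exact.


Fc = m * v^2 / r
v^2 = 15^2 = 225
Fc = 63.26 * 225 / 40.95
Fc = 14233.5 / 40.95 = 347.5824 N

347.5824 N


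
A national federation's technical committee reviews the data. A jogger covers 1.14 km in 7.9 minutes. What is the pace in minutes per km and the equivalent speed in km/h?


Pace = time / distance = 7.9 min / 1.14 km = 6.9298 min/km
Speed = distance / time_in_hours = 1.14 / 0.1317 hr
Speed = 8.6582 km/h

6.9298 min/km, 8.6582 km/h


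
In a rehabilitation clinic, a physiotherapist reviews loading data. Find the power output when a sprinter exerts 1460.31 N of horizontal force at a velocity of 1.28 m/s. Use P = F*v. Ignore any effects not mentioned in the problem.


P = F * v
P = 1460.31 * 1.28
P = 1869.1968 W

1869.1968 W


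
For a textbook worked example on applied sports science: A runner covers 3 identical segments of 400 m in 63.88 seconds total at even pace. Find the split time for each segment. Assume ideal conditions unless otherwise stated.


Split time = total_time / n_laps = 63.88 / 3
Split time = 21.2933 s per lap

21.2933 s


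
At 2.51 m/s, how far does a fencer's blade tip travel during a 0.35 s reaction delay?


d = v * t
d = 2.51 * 0.35
d = 0.8785 m

0.8785 m


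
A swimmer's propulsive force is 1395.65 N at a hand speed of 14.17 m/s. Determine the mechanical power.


P = F * v
P = 1395.65 * 14.17
P = 19776.3605 W

19776.3605 W


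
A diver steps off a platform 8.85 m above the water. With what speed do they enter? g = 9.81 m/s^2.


v = sqrt(2 * g * h)
v = sqrt(2 * 9.81 * 8.85)
v = sqrt(173.637) = 13.1771 m/s

13.1771 m/s


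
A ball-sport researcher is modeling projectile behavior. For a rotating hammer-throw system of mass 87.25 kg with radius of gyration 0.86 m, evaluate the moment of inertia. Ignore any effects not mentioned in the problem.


I = m * k^2
I = 87.25 * 0.86^2
I = 87.25 * 0.7396 = 64.5301 kg*m^2

64.5301 kg*m^2


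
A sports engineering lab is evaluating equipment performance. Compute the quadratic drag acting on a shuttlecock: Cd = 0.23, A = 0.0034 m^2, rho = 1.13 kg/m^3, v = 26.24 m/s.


Fd = 0.5 * Cd * rho * A * v^2
Fd = 0.5 * 0.23 * 1.13 * 0.0034 * 26.24^2
v^2 = 688.5376
Fd = 0.5 * 0.23 * 1.13 * 0.0034 * 688.5376 = 0.3042 N

0.3042 N


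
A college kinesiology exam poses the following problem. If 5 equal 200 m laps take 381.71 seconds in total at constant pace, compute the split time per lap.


Split time = total_time / n_laps = 381.71 / 5
Split time = 76.342 s per lap

76.342 s


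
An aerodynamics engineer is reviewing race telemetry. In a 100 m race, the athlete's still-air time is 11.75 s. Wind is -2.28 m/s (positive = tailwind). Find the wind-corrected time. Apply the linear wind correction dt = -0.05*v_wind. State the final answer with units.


dt = -0.05 * v_wind = -0.05 * -2.28 = 0.114 s
t_corrected = t_still + dt = 11.75 + (0.114)
t_corrected = 11.864 s

11.864 s


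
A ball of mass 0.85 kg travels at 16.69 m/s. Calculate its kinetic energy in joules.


KE = 0.5 * m * v^2
KE = 0.5 * 0.85 * 16.69^2
KE = 0.5 * 0.85 * 278.5561 = 118.3863 J

118.3863 J


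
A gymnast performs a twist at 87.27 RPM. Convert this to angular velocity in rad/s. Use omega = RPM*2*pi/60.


omega = RPM * 2 * pi / 60
omega = 87.27 * 2 * 3.14159 / 60
omega = 548.3336 / 60 = 9.1389 rad/s

9.1389 rad/s


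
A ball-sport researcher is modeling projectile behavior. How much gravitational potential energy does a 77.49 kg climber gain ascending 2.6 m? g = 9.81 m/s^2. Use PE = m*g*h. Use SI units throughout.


PE = m * g * h
PE = 77.49 * 9.81 * 2.6
PE = 760.1769 * 2.6 = 1976.4599 J

1976.4599 J


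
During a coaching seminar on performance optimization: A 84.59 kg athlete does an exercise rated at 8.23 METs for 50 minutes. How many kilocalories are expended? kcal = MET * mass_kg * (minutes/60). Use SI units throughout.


kcal = MET * mass * time_hr
Convert time: 50 min = 0.8333 hr
kcal = 8.23 * 84.59 * 0.8333
kcal = 580.1464 kcal

580.1464 kcal


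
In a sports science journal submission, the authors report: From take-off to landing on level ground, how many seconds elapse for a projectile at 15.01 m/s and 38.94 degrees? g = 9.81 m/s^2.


T = 2*v*sin(theta)/g
sin(theta) = sin(38.94 deg) = 0.6285
T = 2*15.01*0.6285 / 9.81
T = 18.8678 / 9.81 = 1.9233 s

1.9233 s


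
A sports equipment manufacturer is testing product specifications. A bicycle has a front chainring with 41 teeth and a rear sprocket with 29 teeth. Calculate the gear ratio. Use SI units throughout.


GR = front_teeth / rear_teeth
GR = 41 / 29
GR = 1.4138

1.4138


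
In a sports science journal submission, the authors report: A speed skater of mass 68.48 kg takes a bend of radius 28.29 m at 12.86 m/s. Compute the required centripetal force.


Fc = m * v^2 / r
v^2 = 12.86^2 = 165.3796
Fc = 68.48 * 165.3796 / 28.29
Fc = 11325.195 / 28.29 = 400.325 N

400.325 N


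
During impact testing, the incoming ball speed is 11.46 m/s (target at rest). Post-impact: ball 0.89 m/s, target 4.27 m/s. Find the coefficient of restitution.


e = (v2_after - v1_after) / (v1_before - v2_before)
Numerator = 4.27 - 0.89 = 3.38
Denominator = 11.46 - 0 = 11.46
e = 3.38 / 11.46 = 0.2949

0.2949


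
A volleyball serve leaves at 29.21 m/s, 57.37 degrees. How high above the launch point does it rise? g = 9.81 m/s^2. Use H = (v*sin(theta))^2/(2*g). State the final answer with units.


H = (v*sin(theta))^2 / (2*g)
vy = v*sin(theta) = 29.21 * sin(57.37 deg) = 24.5998 m/s
H = vy^2 / (2*g) = 605.1497 / (2*9.81)
H = 605.1497 / 19.62 = 30.8435 m

30.8435 m


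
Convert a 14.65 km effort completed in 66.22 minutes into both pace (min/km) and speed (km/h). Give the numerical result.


Pace = time / distance = 66.22 min / 14.65 km = 4.5201 min/km
Speed = distance / time_in_hours = 14.65 / 1.1037 hr
Speed = 13.2739 km/h

4.5201 min/km, 13.2739 km/h


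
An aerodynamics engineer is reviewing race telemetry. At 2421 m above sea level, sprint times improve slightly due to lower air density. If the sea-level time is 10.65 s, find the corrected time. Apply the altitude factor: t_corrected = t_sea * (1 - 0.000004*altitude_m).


Correction factor = 1 - 0.000004 * 2421 = 0.990316
t_corrected = t_sea * factor = 10.65 * 0.990316
t_corrected = 10.5469 s

10.5469 s


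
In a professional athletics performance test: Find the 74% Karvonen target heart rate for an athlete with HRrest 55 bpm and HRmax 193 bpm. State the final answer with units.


Target = HRrest + pct*(HRmax - HRrest)
Heart rate reserve = HRmax - HRrest = 193 - 55 = 138 bpm
Fraction = 74% = 0.74
Target = 55 + 0.74 * 138
Target = 55 + 102.12 = 157.12 bpm

157.12 bpm


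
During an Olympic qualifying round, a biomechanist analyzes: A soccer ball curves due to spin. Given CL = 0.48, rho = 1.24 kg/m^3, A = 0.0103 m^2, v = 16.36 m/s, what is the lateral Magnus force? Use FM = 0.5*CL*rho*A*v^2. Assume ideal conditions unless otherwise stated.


FM = 0.5 * CL * rho * A * v^2
FM = 0.5 * 0.48 * 1.24 * 0.0103 * 16.36^2
v^2 = 267.6496
FM = 0.5 * 0.48 * 1.24 * 0.0103 * 267.6496 = 0.8204 N

0.8204 N


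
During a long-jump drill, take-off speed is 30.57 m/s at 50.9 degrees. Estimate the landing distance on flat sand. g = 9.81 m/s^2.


R = v^2 * sin(2*theta) / g
Convert angle to radians: theta = 50.9 deg = 0.8884 rad
sin(2*theta) = sin(1.7767) = 0.9789
R = 30.57^2 * 0.9789 / 9.81
R = 934.5249 * 0.9789 / 9.81 = 93.2493 m

93.2493 m


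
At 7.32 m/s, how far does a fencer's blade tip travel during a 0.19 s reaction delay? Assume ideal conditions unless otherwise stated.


d = v * t
d = 7.32 * 0.19
d = 1.3908 m

1.3908 m


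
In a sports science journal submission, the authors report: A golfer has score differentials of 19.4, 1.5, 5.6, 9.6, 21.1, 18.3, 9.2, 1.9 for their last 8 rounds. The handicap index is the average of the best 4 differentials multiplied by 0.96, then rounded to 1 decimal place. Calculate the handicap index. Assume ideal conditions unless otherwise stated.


All differentials: 19.4, 1.5, 5.6, 9.6, 21.1, 18.3, 9.2, 1.9
Sorted: 1.5, 1.9, 5.6, 9.2, 9.6, 18.3, 19.4, 21.1
Best 4: 1.5, 1.9, 5.6, 9.2
Average of best = 18.2 / 4 = 4.55
Raw index = 4.55 * 0.96 = 4.368
Handicap index = round(4.368, 1) = 4.4

4.4


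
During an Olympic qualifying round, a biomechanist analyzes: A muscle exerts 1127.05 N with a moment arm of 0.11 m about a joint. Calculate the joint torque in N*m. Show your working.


tau = F * d
tau = 1127.05 * 0.11
tau = 123.9755 N*m

123.9755 N*m


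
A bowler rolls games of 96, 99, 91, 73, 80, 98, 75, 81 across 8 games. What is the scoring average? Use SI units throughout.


Average = sum / n
Sum = 693
Average = 693 / 8 = 86.625

86.625


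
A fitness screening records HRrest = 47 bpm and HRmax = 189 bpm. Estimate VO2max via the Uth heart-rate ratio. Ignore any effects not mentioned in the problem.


VO2max = 15.3 * HRmax / HRrest
VO2max = 15.3 * 189 / 47
VO2max = 2891.7 / 47 = 61.5255 mL/kg/min

61.5255 mL/kg/min


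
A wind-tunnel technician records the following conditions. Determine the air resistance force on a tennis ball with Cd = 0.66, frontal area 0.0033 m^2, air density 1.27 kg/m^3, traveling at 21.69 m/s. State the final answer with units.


Fd = 0.5 * Cd * rho * A * v^2
Fd = 0.5 * 0.66 * 1.27 * 0.0033 * 21.69^2
v^2 = 470.4561
Fd = 0.5 * 0.66 * 1.27 * 0.0033 * 470.4561 = 0.6507 N

0.6507 N


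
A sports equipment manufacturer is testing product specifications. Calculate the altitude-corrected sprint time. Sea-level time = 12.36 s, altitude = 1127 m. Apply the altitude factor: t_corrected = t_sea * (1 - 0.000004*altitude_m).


Correction factor = 1 - 0.000004 * 1127 = 0.995492
t_corrected = t_sea * factor = 12.36 * 0.995492
t_corrected = 12.3043 s

12.3043 s


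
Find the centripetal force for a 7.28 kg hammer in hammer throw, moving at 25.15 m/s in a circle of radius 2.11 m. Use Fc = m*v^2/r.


Fc = m * v^2 / r
v^2 = 25.15^2 = 632.5225
Fc = 7.28 * 632.5225 / 2.11
Fc = 4604.7638 / 2.11 = 2182.3525 N

2182.3525 N


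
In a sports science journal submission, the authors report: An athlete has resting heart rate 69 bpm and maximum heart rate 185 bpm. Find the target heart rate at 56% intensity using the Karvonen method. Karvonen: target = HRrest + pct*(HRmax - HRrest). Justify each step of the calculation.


Target = HRrest + pct*(HRmax - HRrest)
Heart rate reserve = HRmax - HRrest = 185 - 69 = 116 bpm
Fraction = 56% = 0.56
Target = 69 + 0.56 * 116
Target = 69 + 64.96 = 133.96 bpm

133.96 bpm


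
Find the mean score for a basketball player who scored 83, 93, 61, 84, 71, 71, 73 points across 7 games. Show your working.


Average = sum / n
Sum = 536
Average = 536 / 7 = 76.5714

76.5714


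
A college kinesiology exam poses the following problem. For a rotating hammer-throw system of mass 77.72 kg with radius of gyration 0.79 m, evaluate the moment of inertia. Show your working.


I = m * k^2
I = 77.72 * 0.79^2
I = 77.72 * 0.6241 = 48.5051 kg*m^2

48.5051 kg*m^2


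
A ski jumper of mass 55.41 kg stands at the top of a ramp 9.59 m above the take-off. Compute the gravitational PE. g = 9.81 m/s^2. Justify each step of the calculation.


PE = m * g * h
PE = 55.41 * 9.81 * 9.59
PE = 543.5721 * 9.59 = 5212.8564 J

5212.8564 J


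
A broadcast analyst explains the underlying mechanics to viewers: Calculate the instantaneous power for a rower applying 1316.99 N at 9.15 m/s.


P = F * v
P = 1316.99 * 9.15
P = 12050.4585 W

12050.4585 W


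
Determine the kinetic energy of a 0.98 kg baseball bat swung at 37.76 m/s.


KE = 0.5 * m * v^2
KE = 0.5 * 0.98 * 37.76^2
KE = 0.5 * 0.98 * 1425.8176 = 698.6506 J

698.6506 J


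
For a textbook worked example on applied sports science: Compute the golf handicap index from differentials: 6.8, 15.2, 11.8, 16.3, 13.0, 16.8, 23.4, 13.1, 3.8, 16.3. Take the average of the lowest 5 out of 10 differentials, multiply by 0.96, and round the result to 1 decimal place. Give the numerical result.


All differentials: 6.8, 15.2, 11.8, 16.3, 13.0, 16.8, 23.4, 13.1, 3.8, 16.3
Sorted: 3.8, 6.8, 11.8, 13.0, 13.1, 15.2, 16.3, 16.3, 16.8, 23.4
Best 5: 3.8, 6.8, 11.8, 13.0, 13.1
Average of best = 48.5 / 5 = 9.7
Raw index = 9.7 * 0.96 = 9.312
Handicap index = round(9.312, 1) = 9.3

9.3


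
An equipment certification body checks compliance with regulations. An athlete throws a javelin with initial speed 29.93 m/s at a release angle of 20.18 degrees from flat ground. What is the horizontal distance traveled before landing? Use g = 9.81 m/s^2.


R = v^2 * sin(2*theta) / g
Convert angle to radians: theta = 20.18 deg = 0.3522 rad
sin(2*theta) = sin(0.7044) = 0.6476
R = 29.93^2 * 0.6476 / 9.81
R = 895.8049 * 0.6476 / 9.81 = 59.1348 m

59.1348 m


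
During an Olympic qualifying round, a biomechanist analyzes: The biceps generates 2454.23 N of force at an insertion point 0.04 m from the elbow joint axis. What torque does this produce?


tau = F * d
tau = 2454.23 * 0.04
tau = 98.1692 N*m

98.1692 N*m


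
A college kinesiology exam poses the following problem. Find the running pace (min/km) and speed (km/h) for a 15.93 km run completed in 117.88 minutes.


Pace = time / distance = 117.88 min / 15.93 km = 7.3999 min/km
Speed = distance / time_in_hours = 15.93 / 1.9647 hr
Speed = 8.1082 km/h

7.3999 min/km, 8.1082 km/h


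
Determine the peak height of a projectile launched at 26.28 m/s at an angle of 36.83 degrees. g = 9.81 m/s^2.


H = (v*sin(theta))^2 / (2*g)
vy = v*sin(theta) = 26.28 * sin(36.83 deg) = 15.7534 m/s
H = vy^2 / (2*g) = 248.1682 / (2*9.81)
H = 248.1682 / 19.62 = 12.6487 m

12.6487 m


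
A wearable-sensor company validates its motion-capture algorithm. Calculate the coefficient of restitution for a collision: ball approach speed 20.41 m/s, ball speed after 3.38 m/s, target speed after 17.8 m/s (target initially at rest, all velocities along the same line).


e = (v2_after - v1_after) / (v1_before - v2_before)
Numerator = 17.8 - 3.38 = 14.42
Denominator = 20.41 - 0 = 20.41
e = 14.42 / 20.41 = 0.7065

0.7065


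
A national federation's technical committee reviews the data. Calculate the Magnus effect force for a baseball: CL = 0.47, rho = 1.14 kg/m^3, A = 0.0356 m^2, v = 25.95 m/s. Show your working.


FM = 0.5 * CL * rho * A * v^2
FM = 0.5 * 0.47 * 1.14 * 0.0356 * 25.95^2
v^2 = 673.4025
FM = 0.5 * 0.47 * 1.14 * 0.0356 * 673.4025 = 6.4224 N

6.4224 N


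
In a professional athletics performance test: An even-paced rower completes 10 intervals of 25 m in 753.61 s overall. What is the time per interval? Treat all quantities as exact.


Split time = total_time / n_laps = 753.61 / 10
Split time = 75.361 s per lap

75.361 s


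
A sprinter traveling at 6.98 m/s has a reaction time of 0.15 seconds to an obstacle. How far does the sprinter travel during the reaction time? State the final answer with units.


d = v * t
d = 6.98 * 0.15
d = 1.047 m

1.047 m


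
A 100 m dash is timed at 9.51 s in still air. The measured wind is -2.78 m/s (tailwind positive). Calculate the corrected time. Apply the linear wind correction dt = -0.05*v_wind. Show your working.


dt = -0.05 * v_wind = -0.05 * -2.78 = 0.139 s
t_corrected = t_still + dt = 9.51 + (0.139)
t_corrected = 9.649 s

9.649 s


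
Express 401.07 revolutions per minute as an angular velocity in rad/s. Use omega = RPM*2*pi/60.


omega = RPM * 2 * pi / 60
omega = 401.07 * 2 * 3.14159 / 60
omega = 2519.9971 / 60 = 42 rad/s

42 rad/s


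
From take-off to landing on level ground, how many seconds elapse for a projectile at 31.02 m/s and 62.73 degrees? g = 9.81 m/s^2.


T = 2*v*sin(theta)/g
sin(theta) = sin(62.73 deg) = 0.8889
T = 2*31.02*0.8889 / 9.81
T = 55.1447 / 9.81 = 5.6213 s

5.6213 s


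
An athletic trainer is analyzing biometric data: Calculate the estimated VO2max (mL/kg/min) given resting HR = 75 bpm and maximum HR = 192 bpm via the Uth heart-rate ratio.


VO2max = 15.3 * HRmax / HRrest
VO2max = 15.3 * 192 / 75
VO2max = 2937.6 / 75 = 39.168 mL/kg/min

39.168 mL/kg/min


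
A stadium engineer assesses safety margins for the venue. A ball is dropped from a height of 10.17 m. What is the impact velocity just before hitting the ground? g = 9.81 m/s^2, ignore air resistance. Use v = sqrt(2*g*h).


v = sqrt(2 * g * h)
v = sqrt(2 * 9.81 * 10.17)
v = sqrt(199.5354) = 14.1257 m/s

14.1257 m/s


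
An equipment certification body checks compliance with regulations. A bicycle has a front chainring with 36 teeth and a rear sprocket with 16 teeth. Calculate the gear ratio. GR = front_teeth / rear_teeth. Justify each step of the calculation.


GR = front_teeth / rear_teeth
GR = 36 / 16
GR = 2.25

2.25


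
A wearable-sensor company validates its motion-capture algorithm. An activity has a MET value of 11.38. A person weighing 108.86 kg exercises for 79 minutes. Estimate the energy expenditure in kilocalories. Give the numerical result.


kcal = MET * mass * time_hr
Convert time: 79 min = 1.3167 hr
kcal = 11.38 * 108.86 * 1.3167
kcal = 1631.122 kcal

1631.122 kcal


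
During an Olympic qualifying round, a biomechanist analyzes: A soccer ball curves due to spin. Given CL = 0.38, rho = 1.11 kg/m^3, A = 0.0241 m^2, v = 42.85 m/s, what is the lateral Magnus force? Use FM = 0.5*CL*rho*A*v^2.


FM = 0.5 * CL * rho * A * v^2
FM = 0.5 * 0.38 * 1.11 * 0.0241 * 42.85^2
v^2 = 1836.1225
FM = 0.5 * 0.38 * 1.11 * 0.0241 * 1836.1225 = 9.3324 N

9.3324 N


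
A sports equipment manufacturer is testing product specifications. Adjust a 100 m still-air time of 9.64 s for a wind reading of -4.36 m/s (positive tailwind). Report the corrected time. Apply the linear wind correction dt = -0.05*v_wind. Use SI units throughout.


dt = -0.05 * v_wind = -0.05 * -4.36 = 0.218 s
t_corrected = t_still + dt = 9.64 + (0.218)
t_corrected = 9.858 s

9.858 s


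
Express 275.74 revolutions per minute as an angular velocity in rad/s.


omega = RPM * 2 * pi / 60
omega = 275.74 * 2 * 3.14159 / 60
omega = 1732.5255 / 60 = 28.8754 rad/s

28.8754 rad/s


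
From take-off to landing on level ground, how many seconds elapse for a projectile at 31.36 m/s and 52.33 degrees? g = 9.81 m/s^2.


T = 2*v*sin(theta)/g
sin(theta) = sin(52.33 deg) = 0.7915
T = 2*31.36*0.7915 / 9.81
T = 49.6456 / 9.81 = 5.0607 s

5.0607 s


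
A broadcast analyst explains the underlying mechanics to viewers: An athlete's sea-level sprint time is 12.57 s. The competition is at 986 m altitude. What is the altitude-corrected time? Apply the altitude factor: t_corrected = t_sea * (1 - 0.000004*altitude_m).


Correction factor = 1 - 0.000004 * 986 = 0.996056
t_corrected = t_sea * factor = 12.57 * 0.996056
t_corrected = 12.5204 s

12.5204 s


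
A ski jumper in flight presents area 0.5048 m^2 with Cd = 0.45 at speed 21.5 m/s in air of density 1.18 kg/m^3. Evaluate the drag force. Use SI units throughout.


Fd = 0.5 * Cd * rho * A * v^2
Fd = 0.5 * 0.45 * 1.18 * 0.5048 * 21.5^2
v^2 = 462.25
Fd = 0.5 * 0.45 * 1.18 * 0.5048 * 462.25 = 61.9528 N

61.9528 N


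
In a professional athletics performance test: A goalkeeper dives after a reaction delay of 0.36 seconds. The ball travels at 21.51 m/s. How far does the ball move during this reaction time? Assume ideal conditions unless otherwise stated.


d = v * t
d = 21.51 * 0.36
d = 7.7436 m

7.7436 m


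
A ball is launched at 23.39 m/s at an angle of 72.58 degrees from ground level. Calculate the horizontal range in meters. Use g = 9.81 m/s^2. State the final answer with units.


R = v^2 * sin(2*theta) / g
Convert angle to radians: theta = 72.58 deg = 1.2668 rad
sin(2*theta) = sin(2.5335) = 0.5713
R = 23.39^2 * 0.5713 / 9.81
R = 547.0921 * 0.5713 / 9.81 = 31.86 m

31.86 m


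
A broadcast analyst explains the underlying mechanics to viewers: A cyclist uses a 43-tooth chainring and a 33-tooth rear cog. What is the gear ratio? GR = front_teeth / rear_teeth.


GR = front_teeth / rear_teeth
GR = 43 / 33
GR = 1.303

1.303


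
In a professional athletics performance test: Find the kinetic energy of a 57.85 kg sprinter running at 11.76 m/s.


KE = 0.5 * m * v^2
KE = 0.5 * 57.85 * 11.76^2
KE = 0.5 * 57.85 * 138.2976 = 4000.2581 J

4000.2581 J


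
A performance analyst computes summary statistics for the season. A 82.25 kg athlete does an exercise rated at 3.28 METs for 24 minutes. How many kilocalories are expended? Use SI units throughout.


kcal = MET * mass * time_hr
Convert time: 24 min = 0.4 hr
kcal = 3.28 * 82.25 * 0.4
kcal = 107.912 kcal

107.912 kcal


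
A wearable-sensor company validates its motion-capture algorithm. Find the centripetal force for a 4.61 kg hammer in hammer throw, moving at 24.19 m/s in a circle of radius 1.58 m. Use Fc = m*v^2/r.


Fc = m * v^2 / r
v^2 = 24.19^2 = 585.1561
Fc = 4.61 * 585.1561 / 1.58
Fc = 2697.5696 / 1.58 = 1707.3225 N

1707.3225 N


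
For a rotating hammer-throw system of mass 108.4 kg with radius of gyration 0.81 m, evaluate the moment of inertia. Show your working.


I = m * k^2
I = 108.4 * 0.81^2
I = 108.4 * 0.6561 = 71.1212 kg*m^2

71.1212 kg*m^2


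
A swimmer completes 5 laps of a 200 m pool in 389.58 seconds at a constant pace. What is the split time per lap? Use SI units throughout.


Split time = total_time / n_laps = 389.58 / 5
Split time = 77.916 s per lap

77.916 s


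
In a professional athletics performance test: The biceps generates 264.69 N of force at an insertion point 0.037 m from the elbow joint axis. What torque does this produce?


tau = F * d
tau = 264.69 * 0.037
tau = 9.7935 N*m

9.7935 N*m


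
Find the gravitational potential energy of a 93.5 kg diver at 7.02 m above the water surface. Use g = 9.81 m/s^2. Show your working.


PE = m * g * h
PE = 93.5 * 9.81 * 7.02
PE = 917.235 * 7.02 = 6438.9897 J

6438.9897 J


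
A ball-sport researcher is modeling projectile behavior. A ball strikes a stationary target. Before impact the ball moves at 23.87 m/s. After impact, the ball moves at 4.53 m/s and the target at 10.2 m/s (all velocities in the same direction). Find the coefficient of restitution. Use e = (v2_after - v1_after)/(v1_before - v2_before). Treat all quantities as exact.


e = (v2_after - v1_after) / (v1_before - v2_before)
Numerator = 10.2 - 4.53 = 5.67
Denominator = 23.87 - 0 = 23.87
e = 5.67 / 23.87 = 0.2375

0.2375


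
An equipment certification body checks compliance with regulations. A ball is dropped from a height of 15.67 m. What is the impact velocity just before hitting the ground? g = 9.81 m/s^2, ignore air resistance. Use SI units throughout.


v = sqrt(2 * g * h)
v = sqrt(2 * 9.81 * 15.67)
v = sqrt(307.4454) = 17.5341 m/s

17.5341 m/s


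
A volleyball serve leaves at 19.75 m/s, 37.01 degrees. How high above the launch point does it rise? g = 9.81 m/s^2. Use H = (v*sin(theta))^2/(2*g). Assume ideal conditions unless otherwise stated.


H = (v*sin(theta))^2 / (2*g)
vy = v*sin(theta) = 19.75 * sin(37.01 deg) = 11.8886 m/s
H = vy^2 / (2*g) = 141.3388 / (2*9.81)
H = 141.3388 / 19.62 = 7.2038 m

7.2038 m


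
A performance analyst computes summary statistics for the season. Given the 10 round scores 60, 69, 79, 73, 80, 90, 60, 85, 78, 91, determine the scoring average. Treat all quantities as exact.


Average = sum / n
Sum = 765
Average = 765 / 10 = 76.5

76.5


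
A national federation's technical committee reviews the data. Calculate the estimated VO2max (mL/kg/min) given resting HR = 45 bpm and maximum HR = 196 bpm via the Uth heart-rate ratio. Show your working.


VO2max = 15.3 * HRmax / HRrest
VO2max = 15.3 * 196 / 45
VO2max = 2998.8 / 45 = 66.64 mL/kg/min

66.64 mL/kg/min


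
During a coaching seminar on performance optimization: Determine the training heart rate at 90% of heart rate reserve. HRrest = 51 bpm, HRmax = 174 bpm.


Target = HRrest + pct*(HRmax - HRrest)
Heart rate reserve = HRmax - HRrest = 174 - 51 = 123 bpm
Fraction = 90% = 0.9
Target = 51 + 0.9 * 123
Target = 51 + 110.7 = 161.7 bpm

161.7 bpm


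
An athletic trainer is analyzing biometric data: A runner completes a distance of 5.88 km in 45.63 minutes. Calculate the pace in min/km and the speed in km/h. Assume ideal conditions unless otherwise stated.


Pace = time / distance = 45.63 min / 5.88 km = 7.7602 min/km
Speed = distance / time_in_hours = 5.88 / 0.7605 hr
Speed = 7.7318 km/h

7.7602 min/km, 7.7318 km/h


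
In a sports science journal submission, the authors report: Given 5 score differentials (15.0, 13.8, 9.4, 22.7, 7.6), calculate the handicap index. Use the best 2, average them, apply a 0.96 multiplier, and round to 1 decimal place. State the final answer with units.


All differentials: 15.0, 13.8, 9.4, 22.7, 7.6
Sorted: 7.6, 9.4, 13.8, 15.0, 22.7
Best 2: 7.6, 9.4
Average of best = 17 / 2 = 8.5
Raw index = 8.5 * 0.96 = 8.16
Handicap index = round(8.16, 1) = 8.2

8.2


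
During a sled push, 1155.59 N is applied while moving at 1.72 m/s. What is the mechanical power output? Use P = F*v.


P = F * v
P = 1155.59 * 1.72
P = 1987.6148 W

1987.6148 W


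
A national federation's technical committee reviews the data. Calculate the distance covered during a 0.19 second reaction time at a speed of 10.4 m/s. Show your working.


d = v * t
d = 10.4 * 0.19
d = 1.976 m

1.976 m


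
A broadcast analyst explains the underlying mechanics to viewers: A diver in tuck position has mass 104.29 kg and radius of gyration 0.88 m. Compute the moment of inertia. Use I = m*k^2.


I = m * k^2
I = 104.29 * 0.88^2
I = 104.29 * 0.7744 = 80.7622 kg*m^2

80.7622 kg*m^2


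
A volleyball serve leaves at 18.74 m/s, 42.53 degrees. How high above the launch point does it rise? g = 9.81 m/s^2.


H = (v*sin(theta))^2 / (2*g)
vy = v*sin(theta) = 18.74 * sin(42.53 deg) = 12.6678 m/s
H = vy^2 / (2*g) = 160.473 / (2*9.81)
H = 160.473 / 19.62 = 8.1791 m

8.1791 m


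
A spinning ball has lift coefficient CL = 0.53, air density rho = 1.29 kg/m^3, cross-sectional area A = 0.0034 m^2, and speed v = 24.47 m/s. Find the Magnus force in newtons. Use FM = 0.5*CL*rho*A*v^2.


FM = 0.5 * CL * rho * A * v^2
FM = 0.5 * 0.53 * 1.29 * 0.0034 * 24.47^2
v^2 = 598.7809
FM = 0.5 * 0.53 * 1.29 * 0.0034 * 598.7809 = 0.696 N

0.696 N


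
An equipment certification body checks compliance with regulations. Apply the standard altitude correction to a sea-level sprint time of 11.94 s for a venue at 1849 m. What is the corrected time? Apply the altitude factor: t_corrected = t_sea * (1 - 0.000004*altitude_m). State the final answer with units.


Correction factor = 1 - 0.000004 * 1849 = 0.992604
t_corrected = t_sea * factor = 11.94 * 0.992604
t_corrected = 11.8517 s

11.8517 s


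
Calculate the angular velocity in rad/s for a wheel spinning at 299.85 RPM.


omega = RPM * 2 * pi / 60
omega = 299.85 * 2 * 3.14159 / 60
omega = 1884.0131 / 60 = 31.4002 rad/s

31.4002 rad/s


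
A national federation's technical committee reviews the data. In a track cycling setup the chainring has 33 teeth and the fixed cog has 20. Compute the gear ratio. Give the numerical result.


GR = front_teeth / rear_teeth
GR = 33 / 20
GR = 1.65

1.65


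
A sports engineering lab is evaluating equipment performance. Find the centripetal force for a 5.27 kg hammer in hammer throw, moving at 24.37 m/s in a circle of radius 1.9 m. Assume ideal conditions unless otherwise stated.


Fc = m * v^2 / r
v^2 = 24.37^2 = 593.8969
Fc = 5.27 * 593.8969 / 1.9
Fc = 3129.8367 / 1.9 = 1647.2825 N

1647.2825 N


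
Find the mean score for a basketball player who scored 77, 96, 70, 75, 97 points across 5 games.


Average = sum / n
Sum = 415
Average = 415 / 5 = 83

83


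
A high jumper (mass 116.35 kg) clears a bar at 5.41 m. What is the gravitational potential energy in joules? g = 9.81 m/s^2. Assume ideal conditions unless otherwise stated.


PE = m * g * h
PE = 116.35 * 9.81 * 5.41
PE = 1141.3935 * 5.41 = 6174.9388 J

6174.9388 J


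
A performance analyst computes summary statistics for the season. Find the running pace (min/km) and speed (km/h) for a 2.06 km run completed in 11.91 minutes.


Pace = time / distance = 11.91 min / 2.06 km = 5.7816 min/km
Speed = distance / time_in_hours = 2.06 / 0.1985 hr
Speed = 10.3778 km/h

5.7816 min/km, 10.3778 km/h
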